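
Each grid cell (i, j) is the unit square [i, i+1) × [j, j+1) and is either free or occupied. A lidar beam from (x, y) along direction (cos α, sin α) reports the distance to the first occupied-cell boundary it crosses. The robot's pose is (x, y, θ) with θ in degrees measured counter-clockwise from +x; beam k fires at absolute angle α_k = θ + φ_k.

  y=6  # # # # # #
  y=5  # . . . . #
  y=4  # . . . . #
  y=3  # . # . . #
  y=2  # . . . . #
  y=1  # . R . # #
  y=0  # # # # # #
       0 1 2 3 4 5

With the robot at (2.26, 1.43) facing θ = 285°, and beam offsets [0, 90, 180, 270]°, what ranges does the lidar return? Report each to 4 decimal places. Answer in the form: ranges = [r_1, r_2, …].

ranges = [0.4452, 1.8014, 4.7312, 1.3044]

beam 1: φ=0°, α=285°
  d=(0.2588,-0.9659)  start (2,1)  tX=2.8591 tY=0.4452  stride 1/|dx|=3.8637 1/|dy|=1.0353
    cross y-line → (2,0), t=0.4452 (wall)
  → r_1 = 0.4452
beam 2: φ=90°, α=15°
  d=(0.9659,0.2588)  start (2,1)  tX=0.7661 tY=2.2023  stride 1/|dx|=1.0353 1/|dy|=3.8637
    cross x-line → (3,1), t=0.7661
    cross x-line → (4,1), t=1.8014 (wall)
  → r_2 = 1.8014
beam 3: φ=180°, α=105°
  d=(-0.2588,0.9659)  start (2,1)  tX=1.0046 tY=0.5901  stride 1/|dx|=3.8637 1/|dy|=1.0353
    cross y-line → (2,2), t=0.5901
    cross x-line → (1,2), t=1.0046
    cross y-line → (1,3), t=1.6254
    cross y-line → (1,4), t=2.6607
    cross y-line → (1,5), t=3.6959
    cross y-line → (1,6), t=4.7312 (wall)
  → r_3 = 4.7312
beam 4: φ=270°, α=195°
  d=(-0.9659,-0.2588)  start (2,1)  tX=0.2692 tY=1.6614  stride 1/|dx|=1.0353 1/|dy|=3.8637
    cross x-line → (1,1), t=0.2692
    cross x-line → (0,1), t=1.3044 (wall)
  → r_4 = 1.3044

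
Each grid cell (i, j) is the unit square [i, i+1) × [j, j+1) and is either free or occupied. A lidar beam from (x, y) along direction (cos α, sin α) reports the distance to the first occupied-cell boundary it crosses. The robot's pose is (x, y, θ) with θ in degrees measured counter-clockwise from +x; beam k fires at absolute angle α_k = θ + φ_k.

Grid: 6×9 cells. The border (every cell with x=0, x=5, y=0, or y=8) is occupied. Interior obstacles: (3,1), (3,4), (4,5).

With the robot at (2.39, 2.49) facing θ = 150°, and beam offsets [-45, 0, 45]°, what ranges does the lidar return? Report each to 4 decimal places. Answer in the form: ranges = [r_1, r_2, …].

beam 1: φ=-45°, α=105°
  d=(-0.2588,0.9659)  start (2,2)  tX=1.5068 tY=0.5280  stride 1/|dx|=3.8637 1/|dy|=1.0353
    cross y-line → (2,3), t=0.5280
    cross x-line → (1,3), t=1.5068
    cross y-line → (1,4), t=1.5633
    cross y-line → (1,5), t=2.5985
    cross y-line → (1,6), t=3.6338
    cross y-line → (1,7), t=4.6691
    cross x-line → (0,7), t=5.3705 (wall)
  → r_1 = 5.3705
beam 2: φ=0°, α=150°
  d=(-0.8660,0.5000)  start (2,2)  tX=0.4503 tY=1.0200  stride 1/|dx|=1.1547 1/|dy|=2.0000
    cross x-line → (1,2), t=0.4503
    cross y-line → (1,3), t=1.0200
    cross x-line → (0,3), t=1.6050 (wall)
  → r_2 = 1.6050
beam 3: φ=45°, α=195°
  d=(-0.9659,-0.2588)  start (2,2)  tX=0.4038 tY=1.8932  stride 1/|dx|=1.0353 1/|dy|=3.8637
    cross x-line → (1,2), t=0.4038
    cross x-line → (0,2), t=1.4390 (wall)
  → r_3 = 1.4390

ranges = [5.3705, 1.6050, 1.4390]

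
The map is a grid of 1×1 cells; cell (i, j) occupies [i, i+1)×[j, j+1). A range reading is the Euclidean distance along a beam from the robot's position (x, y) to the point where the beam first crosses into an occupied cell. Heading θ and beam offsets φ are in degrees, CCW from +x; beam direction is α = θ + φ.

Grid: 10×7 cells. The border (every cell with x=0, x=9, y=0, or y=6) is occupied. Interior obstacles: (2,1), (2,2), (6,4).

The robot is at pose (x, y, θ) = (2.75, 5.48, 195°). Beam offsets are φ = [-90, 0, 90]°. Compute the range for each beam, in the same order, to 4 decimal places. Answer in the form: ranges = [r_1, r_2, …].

beam 1: φ=-90°, α=105°
  cosα=-0.2588 sinα=0.9659 | (2,5) | tMaxX 2.8978 tMaxY 0.5383 | tΔX 3.8637 tΔY 1.0353
    t=0.5383 [y] (2,6) — stop
  → r_1 = 0.5383
beam 2: φ=0°, α=195°
  cosα=-0.9659 sinα=-0.2588 | (2,5) | tMaxX 0.7765 tMaxY 1.8546 | tΔX 1.0353 tΔY 3.8637
    t=0.7765 [x] (1,5)
    t=1.8117 [x] (0,5) — stop
  → r_2 = 1.8117
beam 3: φ=90°, α=285°
  cosα=0.2588 sinα=-0.9659 | (2,5) | tMaxX 0.9659 tMaxY 0.4969 | tΔX 3.8637 tΔY 1.0353
    t=0.4969 [y] (2,4)
    t=0.9659 [x] (3,4)
    t=1.5322 [y] (3,3)
    t=2.5675 [y] (3,2)
    t=3.6028 [y] (3,1)
    t=4.6380 [y] (3,0) — stop
  → r_3 = 4.6380

ranges = [0.5383, 1.8117, 4.6380]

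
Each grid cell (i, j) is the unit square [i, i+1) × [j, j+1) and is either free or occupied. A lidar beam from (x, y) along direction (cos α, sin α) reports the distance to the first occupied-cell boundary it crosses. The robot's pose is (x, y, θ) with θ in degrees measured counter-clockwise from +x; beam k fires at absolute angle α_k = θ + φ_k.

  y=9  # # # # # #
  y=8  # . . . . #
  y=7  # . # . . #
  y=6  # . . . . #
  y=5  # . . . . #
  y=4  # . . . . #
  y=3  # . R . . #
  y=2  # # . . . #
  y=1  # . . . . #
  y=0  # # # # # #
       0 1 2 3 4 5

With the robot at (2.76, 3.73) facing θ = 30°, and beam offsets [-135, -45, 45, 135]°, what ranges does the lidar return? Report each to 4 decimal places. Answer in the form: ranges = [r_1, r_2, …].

beam 1: φ=-135°, α=255°
  cosα=-0.2588 sinα=-0.9659 | (2,3) | tMaxX 2.9364 tMaxY 0.7558 | tΔX 3.8637 tΔY 1.0353
    t=0.7558 [y] (2,2)
    t=1.7910 [y] (2,1)
    t=2.8263 [y] (2,0) — stop
  → r_1 = 2.8263
beam 2: φ=-45°, α=345°
  cosα=0.9659 sinα=-0.2588 | (2,3) | tMaxX 0.2485 tMaxY 2.8205 | tΔX 1.0353 tΔY 3.8637
    t=0.2485 [x] (3,3)
    t=1.2837 [x] (4,3)
    t=2.3190 [x] (5,3) — stop
  → r_2 = 2.3190
beam 3: φ=45°, α=75°
  cosα=0.2588 sinα=0.9659 | (2,3) | tMaxX 0.9273 tMaxY 0.2795 | tΔX 3.8637 tΔY 1.0353
    t=0.2795 [y] (2,4)
    t=0.9273 [x] (3,4)
    t=1.3148 [y] (3,5)
    t=2.3501 [y] (3,6)
    t=3.3854 [y] (3,7)
    t=4.4206 [y] (3,8)
    t=4.7910 [x] (4,8)
    t=5.4559 [y] (4,9) — stop
  → r_3 = 5.4559
beam 4: φ=135°, α=165°
  cosα=-0.9659 sinα=0.2588 | (2,3) | tMaxX 0.7868 tMaxY 1.0432 | tΔX 1.0353 tΔY 3.8637
    t=0.7868 [x] (1,3)
    t=1.0432 [y] (1,4)
    t=1.8221 [x] (0,4) — stop
  → r_4 = 1.8221

ranges = [2.8263, 2.3190, 5.4559, 1.8221]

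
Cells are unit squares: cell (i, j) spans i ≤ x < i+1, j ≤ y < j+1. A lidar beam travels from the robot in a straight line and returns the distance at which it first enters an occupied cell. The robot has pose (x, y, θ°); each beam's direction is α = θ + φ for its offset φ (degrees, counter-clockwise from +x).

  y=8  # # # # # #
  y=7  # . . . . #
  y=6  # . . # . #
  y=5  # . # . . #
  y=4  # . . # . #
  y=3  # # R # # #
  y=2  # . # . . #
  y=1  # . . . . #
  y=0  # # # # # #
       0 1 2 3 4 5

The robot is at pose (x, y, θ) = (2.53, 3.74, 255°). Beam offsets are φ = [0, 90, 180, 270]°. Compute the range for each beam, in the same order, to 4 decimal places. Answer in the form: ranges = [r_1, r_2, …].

beam 1: φ=0°, α=255°
  d=(-0.2588,-0.9659)  start (2,3)  tX=2.0478 tY=0.7661  stride 1/|dx|=3.8637 1/|dy|=1.0353
    cross y-line → (2,2), t=0.7661 (wall)
  → r_1 = 0.7661
beam 2: φ=90°, α=345°
  d=(0.9659,-0.2588)  start (2,3)  tX=0.4866 tY=2.8591  stride 1/|dx|=1.0353 1/|dy|=3.8637
    cross x-line → (3,3), t=0.4866 (wall)
  → r_2 = 0.4866
beam 3: φ=180°, α=75°
  d=(0.2588,0.9659)  start (2,3)  tX=1.8159 tY=0.2692  stride 1/|dx|=3.8637 1/|dy|=1.0353
    cross y-line → (2,4), t=0.2692
    cross y-line → (2,5), t=1.3044 (wall)
  → r_3 = 1.3044
beam 4: φ=270°, α=165°
  d=(-0.9659,0.2588)  start (2,3)  tX=0.5487 tY=1.0046  stride 1/|dx|=1.0353 1/|dy|=3.8637
    cross x-line → (1,3), t=0.5487 (wall)
  → r_4 = 0.5487

ranges = [0.7661, 0.4866, 1.3044, 0.5487]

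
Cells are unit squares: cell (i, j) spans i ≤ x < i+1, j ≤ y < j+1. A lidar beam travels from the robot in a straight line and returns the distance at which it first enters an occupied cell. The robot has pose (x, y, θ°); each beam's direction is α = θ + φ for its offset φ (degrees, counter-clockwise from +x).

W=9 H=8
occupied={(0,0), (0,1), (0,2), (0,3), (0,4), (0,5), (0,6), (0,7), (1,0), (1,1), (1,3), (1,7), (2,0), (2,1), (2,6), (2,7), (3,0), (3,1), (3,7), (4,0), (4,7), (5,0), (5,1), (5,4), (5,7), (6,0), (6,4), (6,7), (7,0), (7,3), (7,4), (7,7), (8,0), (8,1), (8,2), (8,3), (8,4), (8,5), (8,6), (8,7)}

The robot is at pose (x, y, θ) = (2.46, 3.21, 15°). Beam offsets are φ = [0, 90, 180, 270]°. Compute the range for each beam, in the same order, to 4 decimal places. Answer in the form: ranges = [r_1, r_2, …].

ranges = [3.0523, 3.9237, 0.4762, 1.2527]

beam 1: φ=0°, α=15°
  dir = (cos 15°, sin 15°) = (0.9659, 0.2588); from cell (2,3)
  next x-line at t=0.5590, next y-line at t=3.0523; Δt_x=1.0353, Δt_y=3.8637
    x: enter (3,3) at t=0.5590
    x: enter (4,3) at t=1.5943
    x: enter (5,3) at t=2.6296
    y: enter (5,4) at t=3.0523 ← occupied
  → r_1 = 3.0523
beam 2: φ=90°, α=105°
  dir = (cos 105°, sin 105°) = (-0.2588, 0.9659); from cell (2,3)
  next x-line at t=1.7773, next y-line at t=0.8179; Δt_x=3.8637, Δt_y=1.0353
    y: enter (2,4) at t=0.8179
    x: enter (1,4) at t=1.7773
    y: enter (1,5) at t=1.8531
    y: enter (1,6) at t=2.8884
    y: enter (1,7) at t=3.9237 ← occupied
  → r_2 = 3.9237
beam 3: φ=180°, α=195°
  dir = (cos 195°, sin 195°) = (-0.9659, -0.2588); from cell (2,3)
  next x-line at t=0.4762, next y-line at t=0.8114; Δt_x=1.0353, Δt_y=3.8637
    x: enter (1,3) at t=0.4762 ← occupied
  → r_3 = 0.4762
beam 4: φ=270°, α=285°
  dir = (cos 285°, sin 285°) = (0.2588, -0.9659); from cell (2,3)
  next x-line at t=2.0864, next y-line at t=0.2174; Δt_x=3.8637, Δt_y=1.0353
    y: enter (2,2) at t=0.2174
    y: enter (2,1) at t=1.2527 ← occupied
  → r_4 = 1.2527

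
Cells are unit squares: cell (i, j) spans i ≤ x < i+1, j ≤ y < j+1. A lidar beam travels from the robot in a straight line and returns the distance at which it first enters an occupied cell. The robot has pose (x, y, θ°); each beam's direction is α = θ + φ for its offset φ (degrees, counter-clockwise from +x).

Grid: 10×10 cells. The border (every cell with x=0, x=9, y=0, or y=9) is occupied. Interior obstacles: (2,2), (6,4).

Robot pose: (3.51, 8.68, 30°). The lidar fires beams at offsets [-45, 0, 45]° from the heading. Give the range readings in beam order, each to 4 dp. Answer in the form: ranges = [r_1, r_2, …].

beam 1: φ=-45°, α=345°
  direction (0.9659, -0.2588); cell (3,8); t to first gridline: x 0.5073, y 2.6273 (then +1.0353 / +3.8637)
    (4,8) via x @ 0.5073
    (5,8) via x @ 1.5426
    (6,8) via x @ 2.5778
    (6,7) via y @ 2.6273
    (7,7) via x @ 3.6131
    (8,7) via x @ 4.6484
    (9,7) via x @ 5.6837  # hit
  → r_1 = 5.6837
beam 2: φ=0°, α=30°
  direction (0.8660, 0.5000); cell (3,8); t to first gridline: x 0.5658, y 0.6400 (then +1.1547 / +2.0000)
    (4,8) via x @ 0.5658
    (4,9) via y @ 0.6400  # hit
  → r_2 = 0.6400
beam 3: φ=45°, α=75°
  direction (0.2588, 0.9659); cell (3,8); t to first gridline: x 1.8932, y 0.3313 (then +3.8637 / +1.0353)
    (3,9) via y @ 0.3313  # hit
  → r_3 = 0.3313

ranges = [5.6837, 0.6400, 0.3313]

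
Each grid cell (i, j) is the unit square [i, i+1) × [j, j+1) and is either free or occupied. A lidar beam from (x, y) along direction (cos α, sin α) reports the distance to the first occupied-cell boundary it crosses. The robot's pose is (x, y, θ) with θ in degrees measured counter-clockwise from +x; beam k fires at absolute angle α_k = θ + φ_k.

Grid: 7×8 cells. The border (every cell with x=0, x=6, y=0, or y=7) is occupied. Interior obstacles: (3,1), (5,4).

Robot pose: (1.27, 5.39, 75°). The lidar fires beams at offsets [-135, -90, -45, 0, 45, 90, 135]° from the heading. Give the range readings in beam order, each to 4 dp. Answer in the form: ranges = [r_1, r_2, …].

ranges = [3.9144, 3.8616, 3.2200, 1.6668, 0.5400, 0.2795, 0.3118]

beam 1: φ=-135°, α=300°
  direction (0.5000, -0.8660); cell (1,5); t to first gridline: x 1.4600, y 0.4503 (then +2.0000 / +1.1547)
    (1,4) via y @ 0.4503
    (2,4) via x @ 1.4600
    (2,3) via y @ 1.6050
    (2,2) via y @ 2.7597
    (3,2) via x @ 3.4600
    (3,1) via y @ 3.9144  # hit
  → r_1 = 3.9144
beam 2: φ=-90°, α=345°
  direction (0.9659, -0.2588); cell (1,5); t to first gridline: x 0.7558, y 1.5068 (then +1.0353 / +3.8637)
    (2,5) via x @ 0.7558
    (2,4) via y @ 1.5068
    (3,4) via x @ 1.7910
    (4,4) via x @ 2.8263
    (5,4) via x @ 3.8616  # hit
  → r_2 = 3.8616
beam 3: φ=-45°, α=30°
  direction (0.8660, 0.5000); cell (1,5); t to first gridline: x 0.8429, y 1.2200 (then +1.1547 / +2.0000)
    (2,5) via x @ 0.8429
    (2,6) via y @ 1.2200
    (3,6) via x @ 1.9976
    (4,6) via x @ 3.1523
    (4,7) via y @ 3.2200  # hit
  → r_3 = 3.2200
beam 4: φ=0°, α=75°
  direction (0.2588, 0.9659); cell (1,5); t to first gridline: x 2.8205, y 0.6315 (then +3.8637 / +1.0353)
    (1,6) via y @ 0.6315
    (1,7) via y @ 1.6668  # hit
  → r_4 = 1.6668
beam 5: φ=45°, α=120°
  direction (-0.5000, 0.8660); cell (1,5); t to first gridline: x 0.5400, y 0.7044 (then +2.0000 / +1.1547)
    (0,5) via x @ 0.5400  # hit
  → r_5 = 0.5400
beam 6: φ=90°, α=165°
  direction (-0.9659, 0.2588); cell (1,5); t to first gridline: x 0.2795, y 2.3569 (then +1.0353 / +3.8637)
    (0,5) via x @ 0.2795  # hit
  → r_6 = 0.2795
beam 7: φ=135°, α=210°
  direction (-0.8660, -0.5000); cell (1,5); t to first gridline: x 0.3118, y 0.7800 (then +1.1547 / +2.0000)
    (0,5) via x @ 0.3118  # hit
  → r_7 = 0.3118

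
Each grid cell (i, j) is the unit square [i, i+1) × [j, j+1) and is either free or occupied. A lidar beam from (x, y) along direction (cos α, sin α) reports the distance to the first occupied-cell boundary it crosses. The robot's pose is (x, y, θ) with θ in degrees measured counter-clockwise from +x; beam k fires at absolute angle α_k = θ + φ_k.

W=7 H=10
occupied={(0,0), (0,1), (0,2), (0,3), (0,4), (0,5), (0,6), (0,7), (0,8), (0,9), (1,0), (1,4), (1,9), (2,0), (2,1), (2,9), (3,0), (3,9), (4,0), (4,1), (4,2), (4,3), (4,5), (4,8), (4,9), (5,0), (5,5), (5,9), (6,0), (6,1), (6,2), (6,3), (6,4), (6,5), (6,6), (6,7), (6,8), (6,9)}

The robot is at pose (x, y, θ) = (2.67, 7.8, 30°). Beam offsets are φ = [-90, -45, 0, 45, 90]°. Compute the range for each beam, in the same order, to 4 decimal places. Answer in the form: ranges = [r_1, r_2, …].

ranges = [2.6600, 3.4475, 1.5358, 1.2423, 1.3856]

beam 1: φ=-90°, α=300°
  direction (0.5000, -0.8660); cell (2,7); t to first gridline: x 0.6600, y 0.9238 (then +2.0000 / +1.1547)
    (3,7) via x @ 0.6600
    (3,6) via y @ 0.9238
    (3,5) via y @ 2.0785
    (4,5) via x @ 2.6600  # hit
  → r_1 = 2.6600
beam 2: φ=-45°, α=345°
  direction (0.9659, -0.2588); cell (2,7); t to first gridline: x 0.3416, y 3.0910 (then +1.0353 / +3.8637)
    (3,7) via x @ 0.3416
    (4,7) via x @ 1.3769
    (5,7) via x @ 2.4122
    (5,6) via y @ 3.0910
    (6,6) via x @ 3.4475  # hit
  → r_2 = 3.4475
beam 3: φ=0°, α=30°
  direction (0.8660, 0.5000); cell (2,7); t to first gridline: x 0.3811, y 0.4000 (then +1.1547 / +2.0000)
    (3,7) via x @ 0.3811
    (3,8) via y @ 0.4000
    (4,8) via x @ 1.5358  # hit
  → r_3 = 1.5358
beam 4: φ=45°, α=75°
  direction (0.2588, 0.9659); cell (2,7); t to first gridline: x 1.2750, y 0.2071 (then +3.8637 / +1.0353)
    (2,8) via y @ 0.2071
    (2,9) via y @ 1.2423  # hit
  → r_4 = 1.2423
beam 5: φ=90°, α=120°
  direction (-0.5000, 0.8660); cell (2,7); t to first gridline: x 1.3400, y 0.2309 (then +2.0000 / +1.1547)
    (2,8) via y @ 0.2309
    (1,8) via x @ 1.3400
    (1,9) via y @ 1.3856  # hit
  → r_5 = 1.3856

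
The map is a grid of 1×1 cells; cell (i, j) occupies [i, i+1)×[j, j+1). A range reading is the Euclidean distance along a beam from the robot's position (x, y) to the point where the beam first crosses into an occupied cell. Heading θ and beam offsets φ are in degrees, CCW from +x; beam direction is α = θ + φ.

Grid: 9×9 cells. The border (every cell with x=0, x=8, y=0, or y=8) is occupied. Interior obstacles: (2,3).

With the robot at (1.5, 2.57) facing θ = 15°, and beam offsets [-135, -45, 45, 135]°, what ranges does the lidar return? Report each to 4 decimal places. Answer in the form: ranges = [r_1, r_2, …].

beam 1: φ=-135°, α=240°
  d=(-0.5000,-0.8660)  start (1,2)  tX=1.0000 tY=0.6582  stride 1/|dx|=2.0000 1/|dy|=1.1547
    cross y-line → (1,1), t=0.6582
    cross x-line → (0,1), t=1.0000 (wall)
  → r_1 = 1.0000
beam 2: φ=-45°, α=330°
  d=(0.8660,-0.5000)  start (1,2)  tX=0.5774 tY=1.1400  stride 1/|dx|=1.1547 1/|dy|=2.0000
    cross x-line → (2,2), t=0.5774
    cross y-line → (2,1), t=1.1400
    cross x-line → (3,1), t=1.7321
    cross x-line → (4,1), t=2.8868
    cross y-line → (4,0), t=3.1400 (wall)
  → r_2 = 3.1400
beam 3: φ=45°, α=60°
  d=(0.5000,0.8660)  start (1,2)  tX=1.0000 tY=0.4965  stride 1/|dx|=2.0000 1/|dy|=1.1547
    cross y-line → (1,3), t=0.4965
    cross x-line → (2,3), t=1.0000 (wall)
  → r_3 = 1.0000
beam 4: φ=135°, α=150°
  d=(-0.8660,0.5000)  start (1,2)  tX=0.5774 tY=0.8600  stride 1/|dx|=1.1547 1/|dy|=2.0000
    cross x-line → (0,2), t=0.5774 (wall)
  → r_4 = 0.5774

ranges = [1.0000, 3.1400, 1.0000, 0.5774]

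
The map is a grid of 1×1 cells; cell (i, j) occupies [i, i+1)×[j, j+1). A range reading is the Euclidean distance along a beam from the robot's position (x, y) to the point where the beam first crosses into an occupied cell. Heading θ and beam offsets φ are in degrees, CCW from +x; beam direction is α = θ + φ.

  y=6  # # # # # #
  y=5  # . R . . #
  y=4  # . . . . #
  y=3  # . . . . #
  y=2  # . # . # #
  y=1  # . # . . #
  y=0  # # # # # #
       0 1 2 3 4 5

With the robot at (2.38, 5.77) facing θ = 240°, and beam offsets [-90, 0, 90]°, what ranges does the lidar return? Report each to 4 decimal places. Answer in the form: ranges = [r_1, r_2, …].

ranges = [0.4600, 2.7600, 3.0253]

beam 1: φ=-90°, α=150°
  d=(-0.8660,0.5000)  start (2,5)  tX=0.4388 tY=0.4600  stride 1/|dx|=1.1547 1/|dy|=2.0000
    cross x-line → (1,5), t=0.4388
    cross y-line → (1,6), t=0.4600 (wall)
  → r_1 = 0.4600
beam 2: φ=0°, α=240°
  d=(-0.5000,-0.8660)  start (2,5)  tX=0.7600 tY=0.8891  stride 1/|dx|=2.0000 1/|dy|=1.1547
    cross x-line → (1,5), t=0.7600
    cross y-line → (1,4), t=0.8891
    cross y-line → (1,3), t=2.0438
    cross x-line → (0,3), t=2.7600 (wall)
  → r_2 = 2.7600
beam 3: φ=90°, α=330°
  d=(0.8660,-0.5000)  start (2,5)  tX=0.7159 tY=1.5400  stride 1/|dx|=1.1547 1/|dy|=2.0000
    cross x-line → (3,5), t=0.7159
    cross y-line → (3,4), t=1.5400
    cross x-line → (4,4), t=1.8706
    cross x-line → (5,4), t=3.0253 (wall)
  → r_3 = 3.0253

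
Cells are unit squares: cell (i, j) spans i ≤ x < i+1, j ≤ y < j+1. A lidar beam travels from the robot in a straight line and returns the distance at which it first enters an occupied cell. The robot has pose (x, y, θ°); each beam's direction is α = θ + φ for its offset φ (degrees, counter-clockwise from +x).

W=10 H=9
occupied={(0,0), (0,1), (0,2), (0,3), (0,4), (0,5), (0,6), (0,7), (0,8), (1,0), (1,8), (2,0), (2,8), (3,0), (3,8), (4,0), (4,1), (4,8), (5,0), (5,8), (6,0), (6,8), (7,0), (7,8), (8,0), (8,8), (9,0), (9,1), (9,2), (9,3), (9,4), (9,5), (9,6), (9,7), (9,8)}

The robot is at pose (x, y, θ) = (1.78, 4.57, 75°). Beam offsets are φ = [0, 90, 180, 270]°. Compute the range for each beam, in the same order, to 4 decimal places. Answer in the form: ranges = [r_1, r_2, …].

ranges = [3.5510, 0.8075, 3.0137, 7.4747]

beam 1: φ=0°, α=75°
  direction (0.2588, 0.9659); cell (1,4); t to first gridline: x 0.8500, y 0.4452 (then +3.8637 / +1.0353)
    (1,5) via y @ 0.4452
    (2,5) via x @ 0.8500
    (2,6) via y @ 1.4804
    (2,7) via y @ 2.5157
    (2,8) via y @ 3.5510  # hit
  → r_1 = 3.5510
beam 2: φ=90°, α=165°
  direction (-0.9659, 0.2588); cell (1,4); t to first gridline: x 0.8075, y 1.6614 (then +1.0353 / +3.8637)
    (0,4) via x @ 0.8075  # hit
  → r_2 = 0.8075
beam 3: φ=180°, α=255°
  direction (-0.2588, -0.9659); cell (1,4); t to first gridline: x 3.0137, y 0.5901 (then +3.8637 / +1.0353)
    (1,3) via y @ 0.5901
    (1,2) via y @ 1.6254
    (1,1) via y @ 2.6607
    (0,1) via x @ 3.0137  # hit
  → r_3 = 3.0137
beam 4: φ=270°, α=345°
  direction (0.9659, -0.2588); cell (1,4); t to first gridline: x 0.2278, y 2.2023 (then +1.0353 / +3.8637)
    (2,4) via x @ 0.2278
    (3,4) via x @ 1.2630
    (3,3) via y @ 2.2023
    (4,3) via x @ 2.2983
    (5,3) via x @ 3.3336
    (6,3) via x @ 4.3689
    (7,3) via x @ 5.4041
    (7,2) via y @ 6.0660
    (8,2) via x @ 6.4394
    (9,2) via x @ 7.4747  # hit
  → r_4 = 7.4747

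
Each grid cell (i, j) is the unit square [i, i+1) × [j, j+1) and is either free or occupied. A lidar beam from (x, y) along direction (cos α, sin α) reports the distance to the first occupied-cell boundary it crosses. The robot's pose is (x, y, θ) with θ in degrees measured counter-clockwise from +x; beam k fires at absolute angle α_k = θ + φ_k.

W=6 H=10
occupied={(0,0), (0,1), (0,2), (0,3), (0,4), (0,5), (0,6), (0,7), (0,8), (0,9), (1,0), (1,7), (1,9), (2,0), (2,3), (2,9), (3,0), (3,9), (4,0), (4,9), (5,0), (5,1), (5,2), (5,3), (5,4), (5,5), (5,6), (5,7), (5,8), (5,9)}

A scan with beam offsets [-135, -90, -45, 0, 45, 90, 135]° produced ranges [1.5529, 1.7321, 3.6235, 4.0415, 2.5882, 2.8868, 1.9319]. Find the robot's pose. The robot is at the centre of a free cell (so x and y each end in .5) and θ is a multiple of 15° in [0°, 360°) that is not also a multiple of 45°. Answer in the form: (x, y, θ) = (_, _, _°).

(x, y, θ) = (3.5, 5.5, 120°)

Enumerate (i+0.5, j+0.5, θ) over the 30 free cells and 16 admissible headings. For each, cast all 7 beams and compare to the given ranges.
  (1.5, 5.5, 30°): beam 1 = 1.9319 ≠ 1.5529 ✗
  (4.5, 1.5, 165°): beam 1 = 0.5774 ≠ 1.5529 ✗
  (1.5, 3.5, 60°): beam 1 = 2.5882 ≠ 1.5529 ✗
  …
  (3.5, 5.5, 120°): r_1=1.5529, r_2=1.7321, r_3=3.6235, r_4=4.0415, r_5=2.5882, r_6=2.8868, r_7=1.9319 — all match ✓
No second candidate reproduces the full scan.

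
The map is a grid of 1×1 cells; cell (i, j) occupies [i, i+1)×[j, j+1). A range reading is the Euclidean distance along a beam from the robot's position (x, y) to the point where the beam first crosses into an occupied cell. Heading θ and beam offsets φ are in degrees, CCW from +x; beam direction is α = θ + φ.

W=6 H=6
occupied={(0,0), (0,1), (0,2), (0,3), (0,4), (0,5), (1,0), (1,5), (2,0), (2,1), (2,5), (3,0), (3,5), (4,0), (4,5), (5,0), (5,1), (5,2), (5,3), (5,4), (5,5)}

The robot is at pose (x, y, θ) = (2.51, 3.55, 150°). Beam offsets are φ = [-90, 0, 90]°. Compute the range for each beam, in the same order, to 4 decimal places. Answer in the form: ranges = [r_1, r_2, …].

beam 1: φ=-90°, α=60°
  d=(0.5000,0.8660)  start (2,3)  tX=0.9800 tY=0.5196  stride 1/|dx|=2.0000 1/|dy|=1.1547
    cross y-line → (2,4), t=0.5196
    cross x-line → (3,4), t=0.9800
    cross y-line → (3,5), t=1.6743 (wall)
  → r_1 = 1.6743
beam 2: φ=0°, α=150°
  d=(-0.8660,0.5000)  start (2,3)  tX=0.5889 tY=0.9000  stride 1/|dx|=1.1547 1/|dy|=2.0000
    cross x-line → (1,3), t=0.5889
    cross y-line → (1,4), t=0.9000
    cross x-line → (0,4), t=1.7436 (wall)
  → r_2 = 1.7436
beam 3: φ=90°, α=240°
  d=(-0.5000,-0.8660)  start (2,3)  tX=1.0200 tY=0.6351  stride 1/|dx|=2.0000 1/|dy|=1.1547
    cross y-line → (2,2), t=0.6351
    cross x-line → (1,2), t=1.0200
    cross y-line → (1,1), t=1.7898
    cross y-line → (1,0), t=2.9445 (wall)
  → r_3 = 2.9445

ranges = [1.6743, 1.7436, 2.9445]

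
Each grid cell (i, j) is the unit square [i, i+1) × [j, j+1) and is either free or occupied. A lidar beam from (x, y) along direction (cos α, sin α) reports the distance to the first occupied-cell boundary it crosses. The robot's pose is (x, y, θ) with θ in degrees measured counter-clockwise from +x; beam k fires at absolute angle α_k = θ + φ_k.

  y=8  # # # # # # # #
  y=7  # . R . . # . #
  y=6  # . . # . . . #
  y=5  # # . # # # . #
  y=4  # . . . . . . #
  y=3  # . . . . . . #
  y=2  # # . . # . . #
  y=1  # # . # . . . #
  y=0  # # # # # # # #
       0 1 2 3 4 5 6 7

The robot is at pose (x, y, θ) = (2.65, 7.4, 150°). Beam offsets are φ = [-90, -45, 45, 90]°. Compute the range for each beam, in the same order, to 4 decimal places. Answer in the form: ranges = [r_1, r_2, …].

beam 1: φ=-90°, α=60°
  d=(0.5000,0.8660)  start (2,7)  tX=0.7000 tY=0.6928  stride 1/|dx|=2.0000 1/|dy|=1.1547
    cross y-line → (2,8), t=0.6928 (wall)
  → r_1 = 0.6928
beam 2: φ=-45°, α=105°
  d=(-0.2588,0.9659)  start (2,7)  tX=2.5114 tY=0.6212  stride 1/|dx|=3.8637 1/|dy|=1.0353
    cross y-line → (2,8), t=0.6212 (wall)
  → r_2 = 0.6212
beam 3: φ=45°, α=195°
  d=(-0.9659,-0.2588)  start (2,7)  tX=0.6729 tY=1.5455  stride 1/|dx|=1.0353 1/|dy|=3.8637
    cross x-line → (1,7), t=0.6729
    cross y-line → (1,6), t=1.5455
    cross x-line → (0,6), t=1.7082 (wall)
  → r_3 = 1.7082
beam 4: φ=90°, α=240°
  d=(-0.5000,-0.8660)  start (2,7)  tX=1.3000 tY=0.4619  stride 1/|dx|=2.0000 1/|dy|=1.1547
    cross y-line → (2,6), t=0.4619
    cross x-line → (1,6), t=1.3000
    cross y-line → (1,5), t=1.6166 (wall)
  → r_4 = 1.6166

ranges = [0.6928, 0.6212, 1.7082, 1.6166]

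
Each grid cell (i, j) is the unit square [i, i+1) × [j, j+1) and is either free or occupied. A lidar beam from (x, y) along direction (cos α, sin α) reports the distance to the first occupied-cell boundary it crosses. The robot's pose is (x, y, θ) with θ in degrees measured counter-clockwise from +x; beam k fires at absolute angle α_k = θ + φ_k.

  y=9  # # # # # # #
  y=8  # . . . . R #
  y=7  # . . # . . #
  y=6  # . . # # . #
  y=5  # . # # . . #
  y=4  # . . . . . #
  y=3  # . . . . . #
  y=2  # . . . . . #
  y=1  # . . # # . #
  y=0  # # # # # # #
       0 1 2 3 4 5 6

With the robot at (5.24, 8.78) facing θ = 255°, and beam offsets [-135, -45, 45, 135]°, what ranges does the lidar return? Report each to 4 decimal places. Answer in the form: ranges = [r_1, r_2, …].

ranges = [0.2540, 1.5600, 1.5200, 0.4400]

beam 1: φ=-135°, α=120°
  cosα=-0.5000 sinα=0.8660 | (5,8) | tMaxX 0.4800 tMaxY 0.2540 | tΔX 2.0000 tΔY 1.1547
    t=0.2540 [y] (5,9) — stop
  → r_1 = 0.2540
beam 2: φ=-45°, α=210°
  cosα=-0.8660 sinα=-0.5000 | (5,8) | tMaxX 0.2771 tMaxY 1.5600 | tΔX 1.1547 tΔY 2.0000
    t=0.2771 [x] (4,8)
    t=1.4318 [x] (3,8)
    t=1.5600 [y] (3,7) — stop
  → r_2 = 1.5600
beam 3: φ=45°, α=300°
  cosα=0.5000 sinα=-0.8660 | (5,8) | tMaxX 1.5200 tMaxY 0.9007 | tΔX 2.0000 tΔY 1.1547
    t=0.9007 [y] (5,7)
    t=1.5200 [x] (6,7) — stop
  → r_3 = 1.5200
beam 4: φ=135°, α=30°
  cosα=0.8660 sinα=0.5000 | (5,8) | tMaxX 0.8776 tMaxY 0.4400 | tΔX 1.1547 tΔY 2.0000
    t=0.4400 [y] (5,9) — stop
  → r_4 = 0.4400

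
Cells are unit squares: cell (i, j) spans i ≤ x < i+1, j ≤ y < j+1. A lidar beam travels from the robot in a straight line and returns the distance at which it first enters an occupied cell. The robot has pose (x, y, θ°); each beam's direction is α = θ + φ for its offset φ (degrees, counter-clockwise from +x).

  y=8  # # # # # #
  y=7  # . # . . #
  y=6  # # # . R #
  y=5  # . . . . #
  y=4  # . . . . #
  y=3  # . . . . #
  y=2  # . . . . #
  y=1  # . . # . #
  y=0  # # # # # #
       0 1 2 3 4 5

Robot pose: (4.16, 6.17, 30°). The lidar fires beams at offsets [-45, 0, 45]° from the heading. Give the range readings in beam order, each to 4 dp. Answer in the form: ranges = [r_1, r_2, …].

beam 1: φ=-45°, α=345°
  direction (0.9659, -0.2588); cell (4,6); t to first gridline: x 0.8696, y 0.6568 (then +1.0353 / +3.8637)
    (4,5) via y @ 0.6568
    (5,5) via x @ 0.8696  # hit
  → r_1 = 0.8696
beam 2: φ=0°, α=30°
  direction (0.8660, 0.5000); cell (4,6); t to first gridline: x 0.9699, y 1.6600 (then +1.1547 / +2.0000)
    (5,6) via x @ 0.9699  # hit
  → r_2 = 0.9699
beam 3: φ=45°, α=75°
  direction (0.2588, 0.9659); cell (4,6); t to first gridline: x 3.2455, y 0.8593 (then +3.8637 / +1.0353)
    (4,7) via y @ 0.8593
    (4,8) via y @ 1.8946  # hit
  → r_3 = 1.8946

ranges = [0.8696, 0.9699, 1.8946]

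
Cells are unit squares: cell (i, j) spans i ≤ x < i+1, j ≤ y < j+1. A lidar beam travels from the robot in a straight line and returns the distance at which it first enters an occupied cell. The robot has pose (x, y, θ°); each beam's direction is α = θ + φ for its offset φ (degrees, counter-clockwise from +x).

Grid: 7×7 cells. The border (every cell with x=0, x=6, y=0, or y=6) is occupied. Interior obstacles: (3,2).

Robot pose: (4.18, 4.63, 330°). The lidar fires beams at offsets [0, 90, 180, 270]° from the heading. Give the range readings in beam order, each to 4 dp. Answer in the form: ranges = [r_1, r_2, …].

beam 1: φ=0°, α=330°
  d=(0.8660,-0.5000)  start (4,4)  tX=0.9469 tY=1.2600  stride 1/|dx|=1.1547 1/|dy|=2.0000
    cross x-line → (5,4), t=0.9469
    cross y-line → (5,3), t=1.2600
    cross x-line → (6,3), t=2.1016 (wall)
  → r_1 = 2.1016
beam 2: φ=90°, α=60°
  d=(0.5000,0.8660)  start (4,4)  tX=1.6400 tY=0.4272  stride 1/|dx|=2.0000 1/|dy|=1.1547
    cross y-line → (4,5), t=0.4272
    cross y-line → (4,6), t=1.5819 (wall)
  → r_2 = 1.5819
beam 3: φ=180°, α=150°
  d=(-0.8660,0.5000)  start (4,4)  tX=0.2078 tY=0.7400  stride 1/|dx|=1.1547 1/|dy|=2.0000
    cross x-line → (3,4), t=0.2078
    cross y-line → (3,5), t=0.7400
    cross x-line → (2,5), t=1.3625
    cross x-line → (1,5), t=2.5172
    cross y-line → (1,6), t=2.7400 (wall)
  → r_3 = 2.7400
beam 4: φ=270°, α=240°
  d=(-0.5000,-0.8660)  start (4,4)  tX=0.3600 tY=0.7275  stride 1/|dx|=2.0000 1/|dy|=1.1547
    cross x-line → (3,4), t=0.3600
    cross y-line → (3,3), t=0.7275
    cross y-line → (3,2), t=1.8822 (wall)
  → r_4 = 1.8822

ranges = [2.1016, 1.5819, 2.7400, 1.8822]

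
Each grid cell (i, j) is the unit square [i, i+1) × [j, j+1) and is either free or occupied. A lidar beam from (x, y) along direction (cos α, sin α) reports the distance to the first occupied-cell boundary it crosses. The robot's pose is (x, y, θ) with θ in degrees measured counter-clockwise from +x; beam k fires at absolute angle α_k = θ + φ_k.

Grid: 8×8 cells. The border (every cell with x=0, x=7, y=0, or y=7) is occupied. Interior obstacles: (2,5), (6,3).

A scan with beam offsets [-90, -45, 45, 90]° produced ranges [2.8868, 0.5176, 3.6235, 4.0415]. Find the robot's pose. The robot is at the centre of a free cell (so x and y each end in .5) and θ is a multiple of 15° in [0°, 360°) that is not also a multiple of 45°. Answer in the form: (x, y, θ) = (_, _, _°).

Candidates: 34 free-cell centres × 16 headings = 544 poses. Raycast each; keep the one whose scan matches to 4 dp.
  (5.5, 1.5, 210°): beam 1 = 5.0000 ≠ 2.8868 ✗
  (5.5, 1.5, 150°): beam 1 = 1.7321 ≠ 2.8868 ✗
  (4.5, 1.5, 345°): beam 1 = 0.5176 ≠ 2.8868 ✗
  (2.5, 1.5, 285°): beam 1 = 1.5529 ≠ 2.8868 ✗
  (1.5, 3.5, 15°): beam 1 = 2.5882 ≠ 2.8868 ✗
  …
  (5.5, 3.5, 30°): r_1=2.8868, r_2=0.5176, r_3=3.6235, r_4=4.0415 — all match ✓
Only this pose fits every beam.

(x, y, θ) = (5.5, 3.5, 30°)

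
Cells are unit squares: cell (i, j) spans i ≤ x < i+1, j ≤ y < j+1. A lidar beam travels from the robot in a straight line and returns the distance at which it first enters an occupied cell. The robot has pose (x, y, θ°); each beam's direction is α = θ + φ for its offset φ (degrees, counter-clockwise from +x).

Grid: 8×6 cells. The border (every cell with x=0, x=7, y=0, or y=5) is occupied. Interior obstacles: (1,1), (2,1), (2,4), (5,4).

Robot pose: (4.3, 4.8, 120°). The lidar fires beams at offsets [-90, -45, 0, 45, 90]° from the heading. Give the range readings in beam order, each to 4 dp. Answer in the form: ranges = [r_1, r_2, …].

beam 1: φ=-90°, α=30°
  direction (0.8660, 0.5000); cell (4,4); t to first gridline: x 0.8083, y 0.4000 (then +1.1547 / +2.0000)
    (4,5) via y @ 0.4000  # hit
  → r_1 = 0.4000
beam 2: φ=-45°, α=75°
  direction (0.2588, 0.9659); cell (4,4); t to first gridline: x 2.7046, y 0.2071 (then +3.8637 / +1.0353)
    (4,5) via y @ 0.2071  # hit
  → r_2 = 0.2071
beam 3: φ=0°, α=120°
  direction (-0.5000, 0.8660); cell (4,4); t to first gridline: x 0.6000, y 0.2309 (then +2.0000 / +1.1547)
    (4,5) via y @ 0.2309  # hit
  → r_3 = 0.2309
beam 4: φ=45°, α=165°
  direction (-0.9659, 0.2588); cell (4,4); t to first gridline: x 0.3106, y 0.7727 (then +1.0353 / +3.8637)
    (3,4) via x @ 0.3106
    (3,5) via y @ 0.7727  # hit
  → r_4 = 0.7727
beam 5: φ=90°, α=210°
  direction (-0.8660, -0.5000); cell (4,4); t to first gridline: x 0.3464, y 1.6000 (then +1.1547 / +2.0000)
    (3,4) via x @ 0.3464
    (2,4) via x @ 1.5011  # hit
  → r_5 = 1.5011

ranges = [0.4000, 0.2071, 0.2309, 0.7727, 1.5011]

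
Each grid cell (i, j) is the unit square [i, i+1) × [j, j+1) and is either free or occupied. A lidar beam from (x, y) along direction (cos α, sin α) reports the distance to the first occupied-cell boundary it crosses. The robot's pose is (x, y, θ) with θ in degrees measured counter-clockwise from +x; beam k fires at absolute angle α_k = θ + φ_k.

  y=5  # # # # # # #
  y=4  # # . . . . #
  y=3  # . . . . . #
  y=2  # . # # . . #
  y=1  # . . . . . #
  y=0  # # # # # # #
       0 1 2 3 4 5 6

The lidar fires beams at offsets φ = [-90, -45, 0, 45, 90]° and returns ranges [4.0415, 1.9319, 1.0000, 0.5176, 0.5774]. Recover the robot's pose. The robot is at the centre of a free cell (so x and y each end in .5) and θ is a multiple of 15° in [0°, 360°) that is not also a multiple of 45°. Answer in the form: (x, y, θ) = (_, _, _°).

(x, y, θ) = (5.5, 1.5, 210°)

The pose lattice has 17·16 = 272 candidates. Test each by forward raycasting.
  (5.5, 4.5, 255°): beam 1 = 1.9319 ≠ 4.0415 ✗
  (4.5, 2.5, 120°): beam 1 = 1.7321 ≠ 4.0415 ✗
  (1.5, 2.5, 255°): beam 1 = 0.5176 ≠ 4.0415 ✗
  (5.5, 2.5, 105°): beam 1 = 0.5176 ≠ 4.0415 ✗
  …
  (5.5, 1.5, 210°): r_1=4.0415, r_2=1.9319, r_3=1.0000, r_4=0.5176, r_5=0.5774 — all match ✓
Unique over the lattice → pose = (5.5, 1.5, 210°).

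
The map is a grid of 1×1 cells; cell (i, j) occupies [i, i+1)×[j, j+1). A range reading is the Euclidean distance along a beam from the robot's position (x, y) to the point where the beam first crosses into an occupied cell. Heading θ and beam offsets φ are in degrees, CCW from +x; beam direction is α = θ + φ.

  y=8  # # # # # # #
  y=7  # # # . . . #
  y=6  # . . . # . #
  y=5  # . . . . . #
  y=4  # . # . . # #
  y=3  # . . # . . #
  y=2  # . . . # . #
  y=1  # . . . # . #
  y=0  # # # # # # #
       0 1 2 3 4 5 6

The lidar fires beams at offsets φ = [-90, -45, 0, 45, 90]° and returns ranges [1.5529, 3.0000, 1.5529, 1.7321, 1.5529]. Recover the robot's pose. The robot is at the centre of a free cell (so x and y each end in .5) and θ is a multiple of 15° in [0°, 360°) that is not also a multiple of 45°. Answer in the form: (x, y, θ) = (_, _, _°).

(x, y, θ) = (2.5, 2.5, 165°)

Candidates: 27 free-cell centres × 16 headings = 432 poses. Raycast each; keep the one whose scan matches to 4 dp.
  (4.5, 3.5, 60°): beam 1 = 1.7321 ≠ 1.5529 ✗
  (3.5, 7.5, 300°): beam 1 = 0.5774 ≠ 1.5529 ✗
  (1.5, 5.5, 150°): beam 1 = 1.7321 ≠ 1.5529 ✗
  …
  (2.5, 2.5, 165°): r_1=1.5529, r_2=3.0000, r_3=1.5529, r_4=1.7321, r_5=1.5529 — all match ✓
Unique over the lattice → pose = (2.5, 2.5, 165°).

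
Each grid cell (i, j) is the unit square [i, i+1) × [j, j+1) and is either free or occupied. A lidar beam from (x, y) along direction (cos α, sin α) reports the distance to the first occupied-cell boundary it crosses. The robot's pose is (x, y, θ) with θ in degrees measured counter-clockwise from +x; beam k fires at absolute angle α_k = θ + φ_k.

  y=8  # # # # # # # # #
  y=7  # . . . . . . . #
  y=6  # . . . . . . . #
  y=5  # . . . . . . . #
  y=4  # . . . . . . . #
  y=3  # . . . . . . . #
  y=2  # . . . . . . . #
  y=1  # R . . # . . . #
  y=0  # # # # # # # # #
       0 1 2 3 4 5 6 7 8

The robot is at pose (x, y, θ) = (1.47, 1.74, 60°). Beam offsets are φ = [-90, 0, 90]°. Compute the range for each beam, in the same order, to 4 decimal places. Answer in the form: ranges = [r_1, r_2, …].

ranges = [1.4800, 7.2284, 0.5427]

beam 1: φ=-90°, α=330°
  cosα=0.8660 sinα=-0.5000 | (1,1) | tMaxX 0.6120 tMaxY 1.4800 | tΔX 1.1547 tΔY 2.0000
    t=0.6120 [x] (2,1)
    t=1.4800 [y] (2,0) — stop
  → r_1 = 1.4800
beam 2: φ=0°, α=60°
  cosα=0.5000 sinα=0.8660 | (1,1) | tMaxX 1.0600 tMaxY 0.3002 | tΔX 2.0000 tΔY 1.1547
    t=0.3002 [y] (1,2)
    t=1.0600 [x] (2,2)
    t=1.4549 [y] (2,3)
    t=2.6096 [y] (2,4)
    t=3.0600 [x] (3,4)
    t=3.7643 [y] (3,5)
    t=4.9190 [y] (3,6)
    t=5.0600 [x] (4,6)
    t=6.0737 [y] (4,7)
    t=7.0600 [x] (5,7)
    t=7.2284 [y] (5,8) — stop
  → r_2 = 7.2284
beam 3: φ=90°, α=150°
  cosα=-0.8660 sinα=0.5000 | (1,1) | tMaxX 0.5427 tMaxY 0.5200 | tΔX 1.1547 tΔY 2.0000
    t=0.5200 [y] (1,2)
    t=0.5427 [x] (0,2) — stop
  → r_3 = 0.5427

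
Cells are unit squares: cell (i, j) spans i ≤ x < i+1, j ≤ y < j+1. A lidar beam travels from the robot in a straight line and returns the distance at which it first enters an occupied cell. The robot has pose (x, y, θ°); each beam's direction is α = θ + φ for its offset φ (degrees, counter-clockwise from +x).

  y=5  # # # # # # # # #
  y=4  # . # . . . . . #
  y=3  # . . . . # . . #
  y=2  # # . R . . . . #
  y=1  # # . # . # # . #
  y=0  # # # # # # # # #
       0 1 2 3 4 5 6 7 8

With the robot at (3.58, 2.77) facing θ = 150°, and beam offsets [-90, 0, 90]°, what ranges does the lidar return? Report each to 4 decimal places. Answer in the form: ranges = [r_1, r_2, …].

beam 1: φ=-90°, α=60°
  d=(0.5000,0.8660)  start (3,2)  tX=0.8400 tY=0.2656  stride 1/|dx|=2.0000 1/|dy|=1.1547
    cross y-line → (3,3), t=0.2656
    cross x-line → (4,3), t=0.8400
    cross y-line → (4,4), t=1.4203
    cross y-line → (4,5), t=2.5750 (wall)
  → r_1 = 2.5750
beam 2: φ=0°, α=150°
  d=(-0.8660,0.5000)  start (3,2)  tX=0.6697 tY=0.4600  stride 1/|dx|=1.1547 1/|dy|=2.0000
    cross y-line → (3,3), t=0.4600
    cross x-line → (2,3), t=0.6697
    cross x-line → (1,3), t=1.8244
    cross y-line → (1,4), t=2.4600
    cross x-line → (0,4), t=2.9791 (wall)
  → r_2 = 2.9791
beam 3: φ=90°, α=240°
  d=(-0.5000,-0.8660)  start (3,2)  tX=1.1600 tY=0.8891  stride 1/|dx|=2.0000 1/|dy|=1.1547
    cross y-line → (3,1), t=0.8891 (wall)
  → r_3 = 0.8891

ranges = [2.5750, 2.9791, 0.8891]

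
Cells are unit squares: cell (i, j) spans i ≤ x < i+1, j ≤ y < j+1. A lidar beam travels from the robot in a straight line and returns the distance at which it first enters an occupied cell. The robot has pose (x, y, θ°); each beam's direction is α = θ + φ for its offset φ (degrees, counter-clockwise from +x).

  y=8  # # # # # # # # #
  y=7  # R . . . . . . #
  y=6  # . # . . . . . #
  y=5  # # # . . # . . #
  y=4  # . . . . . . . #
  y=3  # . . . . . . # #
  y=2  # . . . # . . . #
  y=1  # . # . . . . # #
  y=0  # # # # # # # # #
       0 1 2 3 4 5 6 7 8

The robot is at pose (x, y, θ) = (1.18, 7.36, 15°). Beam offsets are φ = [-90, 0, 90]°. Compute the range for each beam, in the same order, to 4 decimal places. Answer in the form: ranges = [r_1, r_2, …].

ranges = [1.4080, 2.4728, 0.6626]

beam 1: φ=-90°, α=285°
  dir = (cos 285°, sin 285°) = (0.2588, -0.9659); from cell (1,7)
  next x-line at t=3.1682, next y-line at t=0.3727; Δt_x=3.8637, Δt_y=1.0353
    y: enter (1,6) at t=0.3727
    y: enter (1,5) at t=1.4080 ← occupied
  → r_1 = 1.4080
beam 2: φ=0°, α=15°
  dir = (cos 15°, sin 15°) = (0.9659, 0.2588); from cell (1,7)
  next x-line at t=0.8489, next y-line at t=2.4728; Δt_x=1.0353, Δt_y=3.8637
    x: enter (2,7) at t=0.8489
    x: enter (3,7) at t=1.8842
    y: enter (3,8) at t=2.4728 ← occupied
  → r_2 = 2.4728
beam 3: φ=90°, α=105°
  dir = (cos 105°, sin 105°) = (-0.2588, 0.9659); from cell (1,7)
  next x-line at t=0.6955, next y-line at t=0.6626; Δt_x=3.8637, Δt_y=1.0353
    y: enter (1,8) at t=0.6626 ← occupied
  → r_3 = 0.6626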